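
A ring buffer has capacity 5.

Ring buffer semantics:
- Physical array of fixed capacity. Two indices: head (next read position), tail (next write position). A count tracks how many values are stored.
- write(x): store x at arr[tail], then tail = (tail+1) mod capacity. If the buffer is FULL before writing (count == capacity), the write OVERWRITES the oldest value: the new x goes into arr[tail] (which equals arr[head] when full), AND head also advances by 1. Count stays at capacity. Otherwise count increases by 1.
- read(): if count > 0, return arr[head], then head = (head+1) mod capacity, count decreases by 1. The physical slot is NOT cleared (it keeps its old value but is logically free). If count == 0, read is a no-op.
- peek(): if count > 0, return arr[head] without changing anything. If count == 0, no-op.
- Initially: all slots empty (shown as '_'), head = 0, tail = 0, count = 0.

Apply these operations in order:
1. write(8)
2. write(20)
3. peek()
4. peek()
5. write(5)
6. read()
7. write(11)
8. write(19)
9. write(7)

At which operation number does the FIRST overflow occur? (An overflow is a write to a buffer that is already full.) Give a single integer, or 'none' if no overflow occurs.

Answer: none

Derivation:
After op 1 (write(8)): arr=[8 _ _ _ _] head=0 tail=1 count=1
After op 2 (write(20)): arr=[8 20 _ _ _] head=0 tail=2 count=2
After op 3 (peek()): arr=[8 20 _ _ _] head=0 tail=2 count=2
After op 4 (peek()): arr=[8 20 _ _ _] head=0 tail=2 count=2
After op 5 (write(5)): arr=[8 20 5 _ _] head=0 tail=3 count=3
After op 6 (read()): arr=[8 20 5 _ _] head=1 tail=3 count=2
After op 7 (write(11)): arr=[8 20 5 11 _] head=1 tail=4 count=3
After op 8 (write(19)): arr=[8 20 5 11 19] head=1 tail=0 count=4
After op 9 (write(7)): arr=[7 20 5 11 19] head=1 tail=1 count=5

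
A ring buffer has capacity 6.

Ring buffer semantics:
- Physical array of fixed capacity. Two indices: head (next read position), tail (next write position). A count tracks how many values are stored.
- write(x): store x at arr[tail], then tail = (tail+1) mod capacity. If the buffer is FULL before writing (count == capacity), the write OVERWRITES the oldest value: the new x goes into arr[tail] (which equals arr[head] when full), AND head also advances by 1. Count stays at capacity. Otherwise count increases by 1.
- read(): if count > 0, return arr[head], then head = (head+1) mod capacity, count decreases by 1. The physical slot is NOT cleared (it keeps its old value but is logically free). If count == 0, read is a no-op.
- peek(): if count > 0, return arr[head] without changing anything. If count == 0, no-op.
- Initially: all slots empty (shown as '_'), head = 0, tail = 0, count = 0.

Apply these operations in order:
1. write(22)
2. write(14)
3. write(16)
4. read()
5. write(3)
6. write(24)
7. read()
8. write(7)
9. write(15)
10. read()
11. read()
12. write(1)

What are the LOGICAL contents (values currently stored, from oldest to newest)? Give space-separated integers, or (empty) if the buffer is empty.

After op 1 (write(22)): arr=[22 _ _ _ _ _] head=0 tail=1 count=1
After op 2 (write(14)): arr=[22 14 _ _ _ _] head=0 tail=2 count=2
After op 3 (write(16)): arr=[22 14 16 _ _ _] head=0 tail=3 count=3
After op 4 (read()): arr=[22 14 16 _ _ _] head=1 tail=3 count=2
After op 5 (write(3)): arr=[22 14 16 3 _ _] head=1 tail=4 count=3
After op 6 (write(24)): arr=[22 14 16 3 24 _] head=1 tail=5 count=4
After op 7 (read()): arr=[22 14 16 3 24 _] head=2 tail=5 count=3
After op 8 (write(7)): arr=[22 14 16 3 24 7] head=2 tail=0 count=4
After op 9 (write(15)): arr=[15 14 16 3 24 7] head=2 tail=1 count=5
After op 10 (read()): arr=[15 14 16 3 24 7] head=3 tail=1 count=4
After op 11 (read()): arr=[15 14 16 3 24 7] head=4 tail=1 count=3
After op 12 (write(1)): arr=[15 1 16 3 24 7] head=4 tail=2 count=4

Answer: 24 7 15 1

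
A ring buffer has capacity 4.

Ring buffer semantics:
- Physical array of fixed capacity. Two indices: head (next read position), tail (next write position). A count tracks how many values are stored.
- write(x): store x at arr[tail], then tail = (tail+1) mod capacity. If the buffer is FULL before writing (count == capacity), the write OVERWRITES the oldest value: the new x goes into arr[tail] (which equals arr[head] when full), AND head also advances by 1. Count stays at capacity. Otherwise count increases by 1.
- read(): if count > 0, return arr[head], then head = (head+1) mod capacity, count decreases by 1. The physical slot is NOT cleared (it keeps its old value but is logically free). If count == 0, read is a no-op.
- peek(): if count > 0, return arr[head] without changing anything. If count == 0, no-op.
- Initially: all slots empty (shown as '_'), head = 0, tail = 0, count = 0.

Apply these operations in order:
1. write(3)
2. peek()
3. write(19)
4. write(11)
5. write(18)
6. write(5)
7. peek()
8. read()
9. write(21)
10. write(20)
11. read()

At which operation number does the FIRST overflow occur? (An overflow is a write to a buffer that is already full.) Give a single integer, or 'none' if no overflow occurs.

After op 1 (write(3)): arr=[3 _ _ _] head=0 tail=1 count=1
After op 2 (peek()): arr=[3 _ _ _] head=0 tail=1 count=1
After op 3 (write(19)): arr=[3 19 _ _] head=0 tail=2 count=2
After op 4 (write(11)): arr=[3 19 11 _] head=0 tail=3 count=3
After op 5 (write(18)): arr=[3 19 11 18] head=0 tail=0 count=4
After op 6 (write(5)): arr=[5 19 11 18] head=1 tail=1 count=4
After op 7 (peek()): arr=[5 19 11 18] head=1 tail=1 count=4
After op 8 (read()): arr=[5 19 11 18] head=2 tail=1 count=3
After op 9 (write(21)): arr=[5 21 11 18] head=2 tail=2 count=4
After op 10 (write(20)): arr=[5 21 20 18] head=3 tail=3 count=4
After op 11 (read()): arr=[5 21 20 18] head=0 tail=3 count=3

Answer: 6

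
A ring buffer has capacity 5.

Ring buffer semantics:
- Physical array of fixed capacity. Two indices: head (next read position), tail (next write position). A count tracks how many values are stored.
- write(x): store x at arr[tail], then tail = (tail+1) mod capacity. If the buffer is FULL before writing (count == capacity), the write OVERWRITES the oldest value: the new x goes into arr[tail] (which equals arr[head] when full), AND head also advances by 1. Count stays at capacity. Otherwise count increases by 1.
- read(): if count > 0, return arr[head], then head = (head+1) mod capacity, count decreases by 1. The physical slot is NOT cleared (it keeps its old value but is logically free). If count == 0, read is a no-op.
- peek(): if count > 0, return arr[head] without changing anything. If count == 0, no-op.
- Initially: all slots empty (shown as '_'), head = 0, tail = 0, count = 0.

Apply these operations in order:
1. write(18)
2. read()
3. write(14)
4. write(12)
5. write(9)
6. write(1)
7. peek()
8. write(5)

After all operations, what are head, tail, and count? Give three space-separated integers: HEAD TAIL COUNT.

Answer: 1 1 5

Derivation:
After op 1 (write(18)): arr=[18 _ _ _ _] head=0 tail=1 count=1
After op 2 (read()): arr=[18 _ _ _ _] head=1 tail=1 count=0
After op 3 (write(14)): arr=[18 14 _ _ _] head=1 tail=2 count=1
After op 4 (write(12)): arr=[18 14 12 _ _] head=1 tail=3 count=2
After op 5 (write(9)): arr=[18 14 12 9 _] head=1 tail=4 count=3
After op 6 (write(1)): arr=[18 14 12 9 1] head=1 tail=0 count=4
After op 7 (peek()): arr=[18 14 12 9 1] head=1 tail=0 count=4
After op 8 (write(5)): arr=[5 14 12 9 1] head=1 tail=1 count=5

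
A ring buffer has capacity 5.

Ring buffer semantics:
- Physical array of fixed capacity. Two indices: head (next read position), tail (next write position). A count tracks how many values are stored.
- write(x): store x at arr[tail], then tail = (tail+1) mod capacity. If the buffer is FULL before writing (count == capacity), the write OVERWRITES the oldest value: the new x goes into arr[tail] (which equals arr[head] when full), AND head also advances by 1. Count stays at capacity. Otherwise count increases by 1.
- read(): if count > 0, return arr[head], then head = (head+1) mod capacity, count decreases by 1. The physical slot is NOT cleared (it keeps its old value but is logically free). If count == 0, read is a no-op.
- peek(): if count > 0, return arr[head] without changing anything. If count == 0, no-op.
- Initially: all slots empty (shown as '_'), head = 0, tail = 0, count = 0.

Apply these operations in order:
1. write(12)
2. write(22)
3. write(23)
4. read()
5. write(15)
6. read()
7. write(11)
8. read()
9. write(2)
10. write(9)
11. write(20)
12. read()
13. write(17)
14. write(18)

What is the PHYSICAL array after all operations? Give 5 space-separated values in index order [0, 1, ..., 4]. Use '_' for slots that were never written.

Answer: 2 9 20 17 18

Derivation:
After op 1 (write(12)): arr=[12 _ _ _ _] head=0 tail=1 count=1
After op 2 (write(22)): arr=[12 22 _ _ _] head=0 tail=2 count=2
After op 3 (write(23)): arr=[12 22 23 _ _] head=0 tail=3 count=3
After op 4 (read()): arr=[12 22 23 _ _] head=1 tail=3 count=2
After op 5 (write(15)): arr=[12 22 23 15 _] head=1 tail=4 count=3
After op 6 (read()): arr=[12 22 23 15 _] head=2 tail=4 count=2
After op 7 (write(11)): arr=[12 22 23 15 11] head=2 tail=0 count=3
After op 8 (read()): arr=[12 22 23 15 11] head=3 tail=0 count=2
After op 9 (write(2)): arr=[2 22 23 15 11] head=3 tail=1 count=3
After op 10 (write(9)): arr=[2 9 23 15 11] head=3 tail=2 count=4
After op 11 (write(20)): arr=[2 9 20 15 11] head=3 tail=3 count=5
After op 12 (read()): arr=[2 9 20 15 11] head=4 tail=3 count=4
After op 13 (write(17)): arr=[2 9 20 17 11] head=4 tail=4 count=5
After op 14 (write(18)): arr=[2 9 20 17 18] head=0 tail=0 count=5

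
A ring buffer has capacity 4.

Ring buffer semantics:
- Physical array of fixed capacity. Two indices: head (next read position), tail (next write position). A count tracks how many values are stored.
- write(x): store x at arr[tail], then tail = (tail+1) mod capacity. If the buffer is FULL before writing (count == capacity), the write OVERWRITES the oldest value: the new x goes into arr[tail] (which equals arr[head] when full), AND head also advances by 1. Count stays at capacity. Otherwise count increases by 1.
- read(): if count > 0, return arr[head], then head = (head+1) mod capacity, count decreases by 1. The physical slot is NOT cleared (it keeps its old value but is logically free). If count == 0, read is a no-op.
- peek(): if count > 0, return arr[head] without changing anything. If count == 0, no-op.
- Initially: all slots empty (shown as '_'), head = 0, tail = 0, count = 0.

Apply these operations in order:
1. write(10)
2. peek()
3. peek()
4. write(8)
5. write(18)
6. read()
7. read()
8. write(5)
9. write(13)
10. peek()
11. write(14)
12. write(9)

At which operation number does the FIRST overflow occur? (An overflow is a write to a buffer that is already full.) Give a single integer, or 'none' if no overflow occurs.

Answer: 12

Derivation:
After op 1 (write(10)): arr=[10 _ _ _] head=0 tail=1 count=1
After op 2 (peek()): arr=[10 _ _ _] head=0 tail=1 count=1
After op 3 (peek()): arr=[10 _ _ _] head=0 tail=1 count=1
After op 4 (write(8)): arr=[10 8 _ _] head=0 tail=2 count=2
After op 5 (write(18)): arr=[10 8 18 _] head=0 tail=3 count=3
After op 6 (read()): arr=[10 8 18 _] head=1 tail=3 count=2
After op 7 (read()): arr=[10 8 18 _] head=2 tail=3 count=1
After op 8 (write(5)): arr=[10 8 18 5] head=2 tail=0 count=2
After op 9 (write(13)): arr=[13 8 18 5] head=2 tail=1 count=3
After op 10 (peek()): arr=[13 8 18 5] head=2 tail=1 count=3
After op 11 (write(14)): arr=[13 14 18 5] head=2 tail=2 count=4
After op 12 (write(9)): arr=[13 14 9 5] head=3 tail=3 count=4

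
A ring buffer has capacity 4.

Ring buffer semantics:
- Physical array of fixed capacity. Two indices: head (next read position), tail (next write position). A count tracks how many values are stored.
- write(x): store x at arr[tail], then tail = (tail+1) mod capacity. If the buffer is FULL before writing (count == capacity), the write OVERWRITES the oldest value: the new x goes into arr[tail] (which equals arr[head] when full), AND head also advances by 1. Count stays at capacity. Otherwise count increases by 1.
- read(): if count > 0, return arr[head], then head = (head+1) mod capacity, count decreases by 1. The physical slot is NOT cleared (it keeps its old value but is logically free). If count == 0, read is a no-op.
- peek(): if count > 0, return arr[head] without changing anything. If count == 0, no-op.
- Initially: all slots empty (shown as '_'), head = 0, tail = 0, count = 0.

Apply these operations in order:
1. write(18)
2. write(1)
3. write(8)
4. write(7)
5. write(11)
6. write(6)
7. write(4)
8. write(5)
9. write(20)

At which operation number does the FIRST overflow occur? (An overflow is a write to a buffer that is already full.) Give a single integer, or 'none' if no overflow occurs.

After op 1 (write(18)): arr=[18 _ _ _] head=0 tail=1 count=1
After op 2 (write(1)): arr=[18 1 _ _] head=0 tail=2 count=2
After op 3 (write(8)): arr=[18 1 8 _] head=0 tail=3 count=3
After op 4 (write(7)): arr=[18 1 8 7] head=0 tail=0 count=4
After op 5 (write(11)): arr=[11 1 8 7] head=1 tail=1 count=4
After op 6 (write(6)): arr=[11 6 8 7] head=2 tail=2 count=4
After op 7 (write(4)): arr=[11 6 4 7] head=3 tail=3 count=4
After op 8 (write(5)): arr=[11 6 4 5] head=0 tail=0 count=4
After op 9 (write(20)): arr=[20 6 4 5] head=1 tail=1 count=4

Answer: 5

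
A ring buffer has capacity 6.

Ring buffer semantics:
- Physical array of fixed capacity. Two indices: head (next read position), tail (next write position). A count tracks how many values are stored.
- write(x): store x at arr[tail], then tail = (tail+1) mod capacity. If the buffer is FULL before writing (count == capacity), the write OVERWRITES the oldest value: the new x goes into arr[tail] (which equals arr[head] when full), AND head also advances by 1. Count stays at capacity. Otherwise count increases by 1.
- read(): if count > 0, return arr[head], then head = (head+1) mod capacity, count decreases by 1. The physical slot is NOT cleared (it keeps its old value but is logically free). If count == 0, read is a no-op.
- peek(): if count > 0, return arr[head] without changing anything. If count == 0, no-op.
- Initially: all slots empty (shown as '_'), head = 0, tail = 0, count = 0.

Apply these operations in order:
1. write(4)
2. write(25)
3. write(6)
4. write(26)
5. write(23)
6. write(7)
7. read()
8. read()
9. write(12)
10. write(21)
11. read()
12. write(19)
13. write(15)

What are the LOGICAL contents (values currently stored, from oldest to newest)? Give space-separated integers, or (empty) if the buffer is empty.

After op 1 (write(4)): arr=[4 _ _ _ _ _] head=0 tail=1 count=1
After op 2 (write(25)): arr=[4 25 _ _ _ _] head=0 tail=2 count=2
After op 3 (write(6)): arr=[4 25 6 _ _ _] head=0 tail=3 count=3
After op 4 (write(26)): arr=[4 25 6 26 _ _] head=0 tail=4 count=4
After op 5 (write(23)): arr=[4 25 6 26 23 _] head=0 tail=5 count=5
After op 6 (write(7)): arr=[4 25 6 26 23 7] head=0 tail=0 count=6
After op 7 (read()): arr=[4 25 6 26 23 7] head=1 tail=0 count=5
After op 8 (read()): arr=[4 25 6 26 23 7] head=2 tail=0 count=4
After op 9 (write(12)): arr=[12 25 6 26 23 7] head=2 tail=1 count=5
After op 10 (write(21)): arr=[12 21 6 26 23 7] head=2 tail=2 count=6
After op 11 (read()): arr=[12 21 6 26 23 7] head=3 tail=2 count=5
After op 12 (write(19)): arr=[12 21 19 26 23 7] head=3 tail=3 count=6
After op 13 (write(15)): arr=[12 21 19 15 23 7] head=4 tail=4 count=6

Answer: 23 7 12 21 19 15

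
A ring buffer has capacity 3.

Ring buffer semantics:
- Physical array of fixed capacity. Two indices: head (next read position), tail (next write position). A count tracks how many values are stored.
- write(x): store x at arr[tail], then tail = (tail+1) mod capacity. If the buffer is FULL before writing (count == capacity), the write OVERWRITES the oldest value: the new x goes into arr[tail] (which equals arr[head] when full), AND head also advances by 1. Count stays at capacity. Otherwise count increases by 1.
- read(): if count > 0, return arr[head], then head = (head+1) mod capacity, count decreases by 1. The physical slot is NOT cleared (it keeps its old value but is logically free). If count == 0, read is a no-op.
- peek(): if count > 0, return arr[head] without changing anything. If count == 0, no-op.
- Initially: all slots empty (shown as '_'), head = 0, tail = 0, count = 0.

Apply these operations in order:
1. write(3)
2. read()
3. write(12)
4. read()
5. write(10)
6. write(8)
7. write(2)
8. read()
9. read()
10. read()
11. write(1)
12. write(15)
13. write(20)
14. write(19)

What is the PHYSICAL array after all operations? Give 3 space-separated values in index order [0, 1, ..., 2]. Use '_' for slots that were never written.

After op 1 (write(3)): arr=[3 _ _] head=0 tail=1 count=1
After op 2 (read()): arr=[3 _ _] head=1 tail=1 count=0
After op 3 (write(12)): arr=[3 12 _] head=1 tail=2 count=1
After op 4 (read()): arr=[3 12 _] head=2 tail=2 count=0
After op 5 (write(10)): arr=[3 12 10] head=2 tail=0 count=1
After op 6 (write(8)): arr=[8 12 10] head=2 tail=1 count=2
After op 7 (write(2)): arr=[8 2 10] head=2 tail=2 count=3
After op 8 (read()): arr=[8 2 10] head=0 tail=2 count=2
After op 9 (read()): arr=[8 2 10] head=1 tail=2 count=1
After op 10 (read()): arr=[8 2 10] head=2 tail=2 count=0
After op 11 (write(1)): arr=[8 2 1] head=2 tail=0 count=1
After op 12 (write(15)): arr=[15 2 1] head=2 tail=1 count=2
After op 13 (write(20)): arr=[15 20 1] head=2 tail=2 count=3
After op 14 (write(19)): arr=[15 20 19] head=0 tail=0 count=3

Answer: 15 20 19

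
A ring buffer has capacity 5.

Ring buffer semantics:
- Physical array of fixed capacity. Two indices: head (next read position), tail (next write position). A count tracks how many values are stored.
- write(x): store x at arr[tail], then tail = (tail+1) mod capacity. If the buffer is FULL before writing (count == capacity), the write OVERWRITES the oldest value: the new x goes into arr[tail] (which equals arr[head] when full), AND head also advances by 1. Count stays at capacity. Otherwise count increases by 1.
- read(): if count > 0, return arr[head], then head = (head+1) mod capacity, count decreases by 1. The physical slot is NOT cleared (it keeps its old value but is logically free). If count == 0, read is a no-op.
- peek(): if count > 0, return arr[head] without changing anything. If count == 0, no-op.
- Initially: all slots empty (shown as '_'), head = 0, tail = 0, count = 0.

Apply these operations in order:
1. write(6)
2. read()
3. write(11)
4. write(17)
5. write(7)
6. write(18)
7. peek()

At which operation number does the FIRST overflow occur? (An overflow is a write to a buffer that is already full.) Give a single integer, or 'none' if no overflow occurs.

After op 1 (write(6)): arr=[6 _ _ _ _] head=0 tail=1 count=1
After op 2 (read()): arr=[6 _ _ _ _] head=1 tail=1 count=0
After op 3 (write(11)): arr=[6 11 _ _ _] head=1 tail=2 count=1
After op 4 (write(17)): arr=[6 11 17 _ _] head=1 tail=3 count=2
After op 5 (write(7)): arr=[6 11 17 7 _] head=1 tail=4 count=3
After op 6 (write(18)): arr=[6 11 17 7 18] head=1 tail=0 count=4
After op 7 (peek()): arr=[6 11 17 7 18] head=1 tail=0 count=4

Answer: none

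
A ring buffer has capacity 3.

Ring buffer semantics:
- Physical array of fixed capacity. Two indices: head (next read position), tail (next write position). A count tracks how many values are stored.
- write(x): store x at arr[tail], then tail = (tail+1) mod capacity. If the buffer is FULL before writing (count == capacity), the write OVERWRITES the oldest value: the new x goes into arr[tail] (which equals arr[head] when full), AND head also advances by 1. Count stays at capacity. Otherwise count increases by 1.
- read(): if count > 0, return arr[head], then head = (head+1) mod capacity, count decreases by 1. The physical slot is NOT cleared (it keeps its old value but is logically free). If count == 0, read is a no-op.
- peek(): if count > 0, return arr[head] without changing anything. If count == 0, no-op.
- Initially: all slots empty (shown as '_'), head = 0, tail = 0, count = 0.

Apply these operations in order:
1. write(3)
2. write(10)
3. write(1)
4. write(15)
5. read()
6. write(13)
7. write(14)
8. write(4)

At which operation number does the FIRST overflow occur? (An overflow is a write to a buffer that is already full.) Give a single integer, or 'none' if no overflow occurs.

Answer: 4

Derivation:
After op 1 (write(3)): arr=[3 _ _] head=0 tail=1 count=1
After op 2 (write(10)): arr=[3 10 _] head=0 tail=2 count=2
After op 3 (write(1)): arr=[3 10 1] head=0 tail=0 count=3
After op 4 (write(15)): arr=[15 10 1] head=1 tail=1 count=3
After op 5 (read()): arr=[15 10 1] head=2 tail=1 count=2
After op 6 (write(13)): arr=[15 13 1] head=2 tail=2 count=3
After op 7 (write(14)): arr=[15 13 14] head=0 tail=0 count=3
After op 8 (write(4)): arr=[4 13 14] head=1 tail=1 count=3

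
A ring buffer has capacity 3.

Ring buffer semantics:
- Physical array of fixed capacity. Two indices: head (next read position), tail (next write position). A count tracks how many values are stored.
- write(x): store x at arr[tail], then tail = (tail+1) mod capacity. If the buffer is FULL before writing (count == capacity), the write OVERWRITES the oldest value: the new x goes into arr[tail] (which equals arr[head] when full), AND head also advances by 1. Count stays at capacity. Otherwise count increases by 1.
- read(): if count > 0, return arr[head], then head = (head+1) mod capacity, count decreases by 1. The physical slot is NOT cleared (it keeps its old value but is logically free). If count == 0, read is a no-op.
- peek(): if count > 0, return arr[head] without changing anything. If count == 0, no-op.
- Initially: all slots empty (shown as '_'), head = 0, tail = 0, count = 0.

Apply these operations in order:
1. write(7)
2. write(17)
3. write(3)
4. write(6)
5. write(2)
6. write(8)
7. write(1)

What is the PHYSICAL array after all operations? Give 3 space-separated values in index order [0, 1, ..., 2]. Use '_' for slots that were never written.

After op 1 (write(7)): arr=[7 _ _] head=0 tail=1 count=1
After op 2 (write(17)): arr=[7 17 _] head=0 tail=2 count=2
After op 3 (write(3)): arr=[7 17 3] head=0 tail=0 count=3
After op 4 (write(6)): arr=[6 17 3] head=1 tail=1 count=3
After op 5 (write(2)): arr=[6 2 3] head=2 tail=2 count=3
After op 6 (write(8)): arr=[6 2 8] head=0 tail=0 count=3
After op 7 (write(1)): arr=[1 2 8] head=1 tail=1 count=3

Answer: 1 2 8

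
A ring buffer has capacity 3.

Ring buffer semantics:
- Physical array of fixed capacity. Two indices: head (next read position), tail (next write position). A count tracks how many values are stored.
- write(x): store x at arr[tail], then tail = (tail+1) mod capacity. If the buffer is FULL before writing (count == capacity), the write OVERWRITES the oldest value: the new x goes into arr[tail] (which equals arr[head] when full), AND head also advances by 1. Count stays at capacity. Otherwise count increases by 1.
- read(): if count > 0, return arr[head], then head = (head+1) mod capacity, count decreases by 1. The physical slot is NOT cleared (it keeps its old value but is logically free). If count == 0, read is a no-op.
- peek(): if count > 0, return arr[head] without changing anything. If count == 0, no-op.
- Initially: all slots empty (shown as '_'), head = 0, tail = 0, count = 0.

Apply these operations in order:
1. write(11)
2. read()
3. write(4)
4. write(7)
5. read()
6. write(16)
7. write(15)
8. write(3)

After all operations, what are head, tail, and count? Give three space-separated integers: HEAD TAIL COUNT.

After op 1 (write(11)): arr=[11 _ _] head=0 tail=1 count=1
After op 2 (read()): arr=[11 _ _] head=1 tail=1 count=0
After op 3 (write(4)): arr=[11 4 _] head=1 tail=2 count=1
After op 4 (write(7)): arr=[11 4 7] head=1 tail=0 count=2
After op 5 (read()): arr=[11 4 7] head=2 tail=0 count=1
After op 6 (write(16)): arr=[16 4 7] head=2 tail=1 count=2
After op 7 (write(15)): arr=[16 15 7] head=2 tail=2 count=3
After op 8 (write(3)): arr=[16 15 3] head=0 tail=0 count=3

Answer: 0 0 3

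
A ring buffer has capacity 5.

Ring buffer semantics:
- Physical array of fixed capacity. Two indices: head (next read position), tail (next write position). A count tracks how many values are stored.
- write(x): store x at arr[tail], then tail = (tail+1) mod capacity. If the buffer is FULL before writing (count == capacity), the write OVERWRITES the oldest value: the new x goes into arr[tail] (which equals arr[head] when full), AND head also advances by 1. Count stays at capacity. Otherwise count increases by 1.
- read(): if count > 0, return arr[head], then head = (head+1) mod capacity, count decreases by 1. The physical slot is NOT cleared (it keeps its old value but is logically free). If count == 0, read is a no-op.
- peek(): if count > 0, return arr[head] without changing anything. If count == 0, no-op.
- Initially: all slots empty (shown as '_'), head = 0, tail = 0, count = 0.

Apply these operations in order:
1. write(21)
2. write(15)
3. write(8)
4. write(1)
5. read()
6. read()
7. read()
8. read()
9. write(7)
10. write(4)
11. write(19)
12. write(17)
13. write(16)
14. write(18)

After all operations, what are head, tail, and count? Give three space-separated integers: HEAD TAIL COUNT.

After op 1 (write(21)): arr=[21 _ _ _ _] head=0 tail=1 count=1
After op 2 (write(15)): arr=[21 15 _ _ _] head=0 tail=2 count=2
After op 3 (write(8)): arr=[21 15 8 _ _] head=0 tail=3 count=3
After op 4 (write(1)): arr=[21 15 8 1 _] head=0 tail=4 count=4
After op 5 (read()): arr=[21 15 8 1 _] head=1 tail=4 count=3
After op 6 (read()): arr=[21 15 8 1 _] head=2 tail=4 count=2
After op 7 (read()): arr=[21 15 8 1 _] head=3 tail=4 count=1
After op 8 (read()): arr=[21 15 8 1 _] head=4 tail=4 count=0
After op 9 (write(7)): arr=[21 15 8 1 7] head=4 tail=0 count=1
After op 10 (write(4)): arr=[4 15 8 1 7] head=4 tail=1 count=2
After op 11 (write(19)): arr=[4 19 8 1 7] head=4 tail=2 count=3
After op 12 (write(17)): arr=[4 19 17 1 7] head=4 tail=3 count=4
After op 13 (write(16)): arr=[4 19 17 16 7] head=4 tail=4 count=5
After op 14 (write(18)): arr=[4 19 17 16 18] head=0 tail=0 count=5

Answer: 0 0 5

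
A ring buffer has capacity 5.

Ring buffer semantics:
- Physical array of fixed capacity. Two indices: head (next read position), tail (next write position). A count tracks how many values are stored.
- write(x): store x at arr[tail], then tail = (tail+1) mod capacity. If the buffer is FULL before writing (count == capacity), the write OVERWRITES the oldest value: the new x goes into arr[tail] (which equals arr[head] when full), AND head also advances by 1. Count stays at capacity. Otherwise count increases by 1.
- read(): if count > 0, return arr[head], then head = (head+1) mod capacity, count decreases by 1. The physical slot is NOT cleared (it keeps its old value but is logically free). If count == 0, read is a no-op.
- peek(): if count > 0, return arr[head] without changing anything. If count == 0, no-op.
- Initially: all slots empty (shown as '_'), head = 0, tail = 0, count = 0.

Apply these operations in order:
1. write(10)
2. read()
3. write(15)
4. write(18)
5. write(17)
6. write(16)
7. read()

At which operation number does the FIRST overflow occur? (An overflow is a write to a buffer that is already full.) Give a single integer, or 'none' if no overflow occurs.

After op 1 (write(10)): arr=[10 _ _ _ _] head=0 tail=1 count=1
After op 2 (read()): arr=[10 _ _ _ _] head=1 tail=1 count=0
After op 3 (write(15)): arr=[10 15 _ _ _] head=1 tail=2 count=1
After op 4 (write(18)): arr=[10 15 18 _ _] head=1 tail=3 count=2
After op 5 (write(17)): arr=[10 15 18 17 _] head=1 tail=4 count=3
After op 6 (write(16)): arr=[10 15 18 17 16] head=1 tail=0 count=4
After op 7 (read()): arr=[10 15 18 17 16] head=2 tail=0 count=3

Answer: none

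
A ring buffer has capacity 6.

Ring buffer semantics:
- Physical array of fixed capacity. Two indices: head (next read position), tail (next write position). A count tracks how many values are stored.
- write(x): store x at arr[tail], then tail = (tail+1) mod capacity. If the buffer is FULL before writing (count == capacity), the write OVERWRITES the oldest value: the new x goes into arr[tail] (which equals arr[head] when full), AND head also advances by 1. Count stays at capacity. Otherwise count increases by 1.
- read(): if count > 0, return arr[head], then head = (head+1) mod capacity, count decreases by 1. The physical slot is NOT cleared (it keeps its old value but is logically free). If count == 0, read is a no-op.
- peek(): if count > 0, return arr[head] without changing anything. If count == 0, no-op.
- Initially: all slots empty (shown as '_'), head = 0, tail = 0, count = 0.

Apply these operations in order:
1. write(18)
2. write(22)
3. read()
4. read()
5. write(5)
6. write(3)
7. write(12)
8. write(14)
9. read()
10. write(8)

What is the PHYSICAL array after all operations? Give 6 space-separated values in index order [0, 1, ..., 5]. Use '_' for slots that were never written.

After op 1 (write(18)): arr=[18 _ _ _ _ _] head=0 tail=1 count=1
After op 2 (write(22)): arr=[18 22 _ _ _ _] head=0 tail=2 count=2
After op 3 (read()): arr=[18 22 _ _ _ _] head=1 tail=2 count=1
After op 4 (read()): arr=[18 22 _ _ _ _] head=2 tail=2 count=0
After op 5 (write(5)): arr=[18 22 5 _ _ _] head=2 tail=3 count=1
After op 6 (write(3)): arr=[18 22 5 3 _ _] head=2 tail=4 count=2
After op 7 (write(12)): arr=[18 22 5 3 12 _] head=2 tail=5 count=3
After op 8 (write(14)): arr=[18 22 5 3 12 14] head=2 tail=0 count=4
After op 9 (read()): arr=[18 22 5 3 12 14] head=3 tail=0 count=3
After op 10 (write(8)): arr=[8 22 5 3 12 14] head=3 tail=1 count=4

Answer: 8 22 5 3 12 14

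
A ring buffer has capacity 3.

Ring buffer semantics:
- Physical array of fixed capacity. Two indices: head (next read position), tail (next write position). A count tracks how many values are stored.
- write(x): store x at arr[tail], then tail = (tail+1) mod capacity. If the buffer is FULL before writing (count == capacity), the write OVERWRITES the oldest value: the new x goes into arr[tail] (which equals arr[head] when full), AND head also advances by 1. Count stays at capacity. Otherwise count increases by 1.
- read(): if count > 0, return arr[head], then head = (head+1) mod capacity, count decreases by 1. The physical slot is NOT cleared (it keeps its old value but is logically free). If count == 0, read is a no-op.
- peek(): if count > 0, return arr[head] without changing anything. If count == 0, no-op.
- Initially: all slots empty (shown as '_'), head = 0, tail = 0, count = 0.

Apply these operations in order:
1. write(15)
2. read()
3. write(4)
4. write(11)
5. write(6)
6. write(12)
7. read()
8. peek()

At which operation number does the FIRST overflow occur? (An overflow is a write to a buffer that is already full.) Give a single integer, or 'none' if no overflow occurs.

Answer: 6

Derivation:
After op 1 (write(15)): arr=[15 _ _] head=0 tail=1 count=1
After op 2 (read()): arr=[15 _ _] head=1 tail=1 count=0
After op 3 (write(4)): arr=[15 4 _] head=1 tail=2 count=1
After op 4 (write(11)): arr=[15 4 11] head=1 tail=0 count=2
After op 5 (write(6)): arr=[6 4 11] head=1 tail=1 count=3
After op 6 (write(12)): arr=[6 12 11] head=2 tail=2 count=3
After op 7 (read()): arr=[6 12 11] head=0 tail=2 count=2
After op 8 (peek()): arr=[6 12 11] head=0 tail=2 count=2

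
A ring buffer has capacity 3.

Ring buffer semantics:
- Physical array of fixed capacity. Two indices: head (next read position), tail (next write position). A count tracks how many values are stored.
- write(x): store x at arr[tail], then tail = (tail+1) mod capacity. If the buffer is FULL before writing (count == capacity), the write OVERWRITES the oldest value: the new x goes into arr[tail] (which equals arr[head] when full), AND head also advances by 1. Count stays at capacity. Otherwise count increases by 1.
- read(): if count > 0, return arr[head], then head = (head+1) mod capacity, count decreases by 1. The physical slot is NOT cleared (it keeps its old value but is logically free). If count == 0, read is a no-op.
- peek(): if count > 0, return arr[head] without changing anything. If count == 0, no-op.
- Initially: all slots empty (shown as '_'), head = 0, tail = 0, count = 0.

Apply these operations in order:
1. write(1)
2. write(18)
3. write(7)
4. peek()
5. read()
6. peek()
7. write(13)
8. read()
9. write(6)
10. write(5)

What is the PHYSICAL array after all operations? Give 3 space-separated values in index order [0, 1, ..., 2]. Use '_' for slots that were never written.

After op 1 (write(1)): arr=[1 _ _] head=0 tail=1 count=1
After op 2 (write(18)): arr=[1 18 _] head=0 tail=2 count=2
After op 3 (write(7)): arr=[1 18 7] head=0 tail=0 count=3
After op 4 (peek()): arr=[1 18 7] head=0 tail=0 count=3
After op 5 (read()): arr=[1 18 7] head=1 tail=0 count=2
After op 6 (peek()): arr=[1 18 7] head=1 tail=0 count=2
After op 7 (write(13)): arr=[13 18 7] head=1 tail=1 count=3
After op 8 (read()): arr=[13 18 7] head=2 tail=1 count=2
After op 9 (write(6)): arr=[13 6 7] head=2 tail=2 count=3
After op 10 (write(5)): arr=[13 6 5] head=0 tail=0 count=3

Answer: 13 6 5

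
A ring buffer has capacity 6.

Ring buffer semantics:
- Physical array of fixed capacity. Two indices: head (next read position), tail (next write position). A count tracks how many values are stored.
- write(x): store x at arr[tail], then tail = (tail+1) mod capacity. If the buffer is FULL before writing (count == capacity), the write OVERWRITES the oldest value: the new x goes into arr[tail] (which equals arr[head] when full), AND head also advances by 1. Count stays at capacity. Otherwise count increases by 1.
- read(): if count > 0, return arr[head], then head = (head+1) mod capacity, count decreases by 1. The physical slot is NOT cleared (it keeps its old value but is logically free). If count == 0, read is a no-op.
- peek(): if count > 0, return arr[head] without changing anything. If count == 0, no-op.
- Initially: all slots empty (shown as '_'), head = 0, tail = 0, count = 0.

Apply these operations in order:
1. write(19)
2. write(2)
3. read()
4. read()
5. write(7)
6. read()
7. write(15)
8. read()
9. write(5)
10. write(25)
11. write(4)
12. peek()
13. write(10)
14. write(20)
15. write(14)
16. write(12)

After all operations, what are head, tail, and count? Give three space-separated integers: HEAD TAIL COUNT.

Answer: 5 5 6

Derivation:
After op 1 (write(19)): arr=[19 _ _ _ _ _] head=0 tail=1 count=1
After op 2 (write(2)): arr=[19 2 _ _ _ _] head=0 tail=2 count=2
After op 3 (read()): arr=[19 2 _ _ _ _] head=1 tail=2 count=1
After op 4 (read()): arr=[19 2 _ _ _ _] head=2 tail=2 count=0
After op 5 (write(7)): arr=[19 2 7 _ _ _] head=2 tail=3 count=1
After op 6 (read()): arr=[19 2 7 _ _ _] head=3 tail=3 count=0
After op 7 (write(15)): arr=[19 2 7 15 _ _] head=3 tail=4 count=1
After op 8 (read()): arr=[19 2 7 15 _ _] head=4 tail=4 count=0
After op 9 (write(5)): arr=[19 2 7 15 5 _] head=4 tail=5 count=1
After op 10 (write(25)): arr=[19 2 7 15 5 25] head=4 tail=0 count=2
After op 11 (write(4)): arr=[4 2 7 15 5 25] head=4 tail=1 count=3
After op 12 (peek()): arr=[4 2 7 15 5 25] head=4 tail=1 count=3
After op 13 (write(10)): arr=[4 10 7 15 5 25] head=4 tail=2 count=4
After op 14 (write(20)): arr=[4 10 20 15 5 25] head=4 tail=3 count=5
After op 15 (write(14)): arr=[4 10 20 14 5 25] head=4 tail=4 count=6
After op 16 (write(12)): arr=[4 10 20 14 12 25] head=5 tail=5 count=6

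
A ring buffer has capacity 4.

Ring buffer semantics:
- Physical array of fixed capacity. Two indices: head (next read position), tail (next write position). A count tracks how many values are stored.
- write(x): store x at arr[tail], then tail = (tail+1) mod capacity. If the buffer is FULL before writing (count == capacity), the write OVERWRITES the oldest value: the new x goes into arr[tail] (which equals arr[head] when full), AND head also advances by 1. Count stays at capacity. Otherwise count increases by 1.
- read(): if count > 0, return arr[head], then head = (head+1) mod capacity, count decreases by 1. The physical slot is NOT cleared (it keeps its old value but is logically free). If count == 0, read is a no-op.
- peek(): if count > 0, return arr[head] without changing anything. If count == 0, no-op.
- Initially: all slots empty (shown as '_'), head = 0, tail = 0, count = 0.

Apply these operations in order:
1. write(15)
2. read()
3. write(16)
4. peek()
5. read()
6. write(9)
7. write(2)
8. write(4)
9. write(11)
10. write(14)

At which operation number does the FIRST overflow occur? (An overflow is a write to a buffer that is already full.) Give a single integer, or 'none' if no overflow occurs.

After op 1 (write(15)): arr=[15 _ _ _] head=0 tail=1 count=1
After op 2 (read()): arr=[15 _ _ _] head=1 tail=1 count=0
After op 3 (write(16)): arr=[15 16 _ _] head=1 tail=2 count=1
After op 4 (peek()): arr=[15 16 _ _] head=1 tail=2 count=1
After op 5 (read()): arr=[15 16 _ _] head=2 tail=2 count=0
After op 6 (write(9)): arr=[15 16 9 _] head=2 tail=3 count=1
After op 7 (write(2)): arr=[15 16 9 2] head=2 tail=0 count=2
After op 8 (write(4)): arr=[4 16 9 2] head=2 tail=1 count=3
After op 9 (write(11)): arr=[4 11 9 2] head=2 tail=2 count=4
After op 10 (write(14)): arr=[4 11 14 2] head=3 tail=3 count=4

Answer: 10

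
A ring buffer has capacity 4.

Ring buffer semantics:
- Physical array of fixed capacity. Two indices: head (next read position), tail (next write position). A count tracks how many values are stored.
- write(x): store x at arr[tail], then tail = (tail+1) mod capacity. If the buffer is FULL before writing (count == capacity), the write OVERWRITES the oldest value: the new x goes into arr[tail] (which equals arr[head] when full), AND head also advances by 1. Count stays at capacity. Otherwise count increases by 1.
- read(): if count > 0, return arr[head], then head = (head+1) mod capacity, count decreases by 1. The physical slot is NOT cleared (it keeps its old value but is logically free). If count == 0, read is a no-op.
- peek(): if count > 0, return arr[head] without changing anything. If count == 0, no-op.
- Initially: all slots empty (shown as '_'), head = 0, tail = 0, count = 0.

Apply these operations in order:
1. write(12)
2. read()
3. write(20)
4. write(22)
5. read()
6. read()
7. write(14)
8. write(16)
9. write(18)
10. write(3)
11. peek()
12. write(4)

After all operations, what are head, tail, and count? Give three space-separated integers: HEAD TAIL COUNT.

After op 1 (write(12)): arr=[12 _ _ _] head=0 tail=1 count=1
After op 2 (read()): arr=[12 _ _ _] head=1 tail=1 count=0
After op 3 (write(20)): arr=[12 20 _ _] head=1 tail=2 count=1
After op 4 (write(22)): arr=[12 20 22 _] head=1 tail=3 count=2
After op 5 (read()): arr=[12 20 22 _] head=2 tail=3 count=1
After op 6 (read()): arr=[12 20 22 _] head=3 tail=3 count=0
After op 7 (write(14)): arr=[12 20 22 14] head=3 tail=0 count=1
After op 8 (write(16)): arr=[16 20 22 14] head=3 tail=1 count=2
After op 9 (write(18)): arr=[16 18 22 14] head=3 tail=2 count=3
After op 10 (write(3)): arr=[16 18 3 14] head=3 tail=3 count=4
After op 11 (peek()): arr=[16 18 3 14] head=3 tail=3 count=4
After op 12 (write(4)): arr=[16 18 3 4] head=0 tail=0 count=4

Answer: 0 0 4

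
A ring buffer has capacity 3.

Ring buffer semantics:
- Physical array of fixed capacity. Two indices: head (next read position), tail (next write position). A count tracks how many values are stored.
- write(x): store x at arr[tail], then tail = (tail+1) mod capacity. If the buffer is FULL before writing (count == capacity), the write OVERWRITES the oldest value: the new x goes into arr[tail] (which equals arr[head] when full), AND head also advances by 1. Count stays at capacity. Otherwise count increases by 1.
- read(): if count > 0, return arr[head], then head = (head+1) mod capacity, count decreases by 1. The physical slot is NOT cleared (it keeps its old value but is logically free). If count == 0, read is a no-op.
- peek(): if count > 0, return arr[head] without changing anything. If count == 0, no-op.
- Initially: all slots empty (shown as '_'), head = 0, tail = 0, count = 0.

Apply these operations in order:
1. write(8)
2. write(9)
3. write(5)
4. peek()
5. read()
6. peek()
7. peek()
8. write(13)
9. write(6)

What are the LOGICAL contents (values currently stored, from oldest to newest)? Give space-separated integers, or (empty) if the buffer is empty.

After op 1 (write(8)): arr=[8 _ _] head=0 tail=1 count=1
After op 2 (write(9)): arr=[8 9 _] head=0 tail=2 count=2
After op 3 (write(5)): arr=[8 9 5] head=0 tail=0 count=3
After op 4 (peek()): arr=[8 9 5] head=0 tail=0 count=3
After op 5 (read()): arr=[8 9 5] head=1 tail=0 count=2
After op 6 (peek()): arr=[8 9 5] head=1 tail=0 count=2
After op 7 (peek()): arr=[8 9 5] head=1 tail=0 count=2
After op 8 (write(13)): arr=[13 9 5] head=1 tail=1 count=3
After op 9 (write(6)): arr=[13 6 5] head=2 tail=2 count=3

Answer: 5 13 6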